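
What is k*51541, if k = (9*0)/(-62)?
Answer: 0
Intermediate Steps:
k = 0 (k = 0*(-1/62) = 0)
k*51541 = 0*51541 = 0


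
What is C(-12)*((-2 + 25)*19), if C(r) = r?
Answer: -5244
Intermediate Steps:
C(-12)*((-2 + 25)*19) = -12*(-2 + 25)*19 = -276*19 = -12*437 = -5244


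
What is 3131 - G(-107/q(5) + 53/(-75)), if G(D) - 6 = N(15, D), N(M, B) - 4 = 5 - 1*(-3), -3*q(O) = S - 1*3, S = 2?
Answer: 3113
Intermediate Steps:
q(O) = 1/3 (q(O) = -(2 - 1*3)/3 = -(2 - 3)/3 = -1/3*(-1) = 1/3)
N(M, B) = 12 (N(M, B) = 4 + (5 - 1*(-3)) = 4 + (5 + 3) = 4 + 8 = 12)
G(D) = 18 (G(D) = 6 + 12 = 18)
3131 - G(-107/q(5) + 53/(-75)) = 3131 - 1*18 = 3131 - 18 = 3113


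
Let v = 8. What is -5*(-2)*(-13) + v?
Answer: -122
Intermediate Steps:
-5*(-2)*(-13) + v = -5*(-2)*(-13) + 8 = 10*(-13) + 8 = -130 + 8 = -122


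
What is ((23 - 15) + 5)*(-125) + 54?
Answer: -1571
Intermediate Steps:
((23 - 15) + 5)*(-125) + 54 = (8 + 5)*(-125) + 54 = 13*(-125) + 54 = -1625 + 54 = -1571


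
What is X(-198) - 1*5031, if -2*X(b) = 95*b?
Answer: 4374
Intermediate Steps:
X(b) = -95*b/2
X(-198) - 1*5031 = -95/2*(-198) - 1*5031 = 9405 - 5031 = 4374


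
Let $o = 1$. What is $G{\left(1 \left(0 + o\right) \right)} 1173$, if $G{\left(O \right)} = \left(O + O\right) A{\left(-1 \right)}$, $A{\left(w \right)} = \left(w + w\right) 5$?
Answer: $-23460$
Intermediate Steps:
$A{\left(w \right)} = 10 w$ ($A{\left(w \right)} = 2 w 5 = 10 w$)
$G{\left(O \right)} = - 20 O$ ($G{\left(O \right)} = \left(O + O\right) 10 \left(-1\right) = 2 O \left(-10\right) = - 20 O$)
$G{\left(1 \left(0 + o\right) \right)} 1173 = - 20 \cdot 1 \left(0 + 1\right) 1173 = - 20 \cdot 1 \cdot 1 \cdot 1173 = \left(-20\right) 1 \cdot 1173 = \left(-20\right) 1173 = -23460$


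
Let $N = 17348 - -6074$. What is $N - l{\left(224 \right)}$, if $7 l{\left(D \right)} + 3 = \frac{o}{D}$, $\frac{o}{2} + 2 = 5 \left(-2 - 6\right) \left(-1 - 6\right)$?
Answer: $\frac{9181453}{392} \approx 23422.0$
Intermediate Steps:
$o = 556$ ($o = -4 + 2 \cdot 5 \left(-2 - 6\right) \left(-1 - 6\right) = -4 + 2 \cdot 5 \left(-8\right) \left(-7\right) = -4 + 2 \left(\left(-40\right) \left(-7\right)\right) = -4 + 2 \cdot 280 = -4 + 560 = 556$)
$l{\left(D \right)} = - \frac{3}{7} + \frac{556}{7 D}$ ($l{\left(D \right)} = - \frac{3}{7} + \frac{556 \frac{1}{D}}{7} = - \frac{3}{7} + \frac{556}{7 D}$)
$N = 23422$ ($N = 17348 + 6074 = 23422$)
$N - l{\left(224 \right)} = 23422 - \frac{556 - 672}{7 \cdot 224} = 23422 - \frac{1}{7} \cdot \frac{1}{224} \left(556 - 672\right) = 23422 - \frac{1}{7} \cdot \frac{1}{224} \left(-116\right) = 23422 - - \frac{29}{392} = 23422 + \frac{29}{392} = \frac{9181453}{392}$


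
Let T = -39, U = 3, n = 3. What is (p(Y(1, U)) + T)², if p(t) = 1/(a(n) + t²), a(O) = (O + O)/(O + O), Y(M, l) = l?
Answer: 151321/100 ≈ 1513.2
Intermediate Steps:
a(O) = 1 (a(O) = (2*O)/((2*O)) = (2*O)*(1/(2*O)) = 1)
p(t) = 1/(1 + t²)
(p(Y(1, U)) + T)² = (1/(1 + 3²) - 39)² = (1/(1 + 9) - 39)² = (1/10 - 39)² = (⅒ - 39)² = (-389/10)² = 151321/100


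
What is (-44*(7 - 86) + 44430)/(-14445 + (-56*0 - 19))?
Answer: -23953/7232 ≈ -3.3121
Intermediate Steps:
(-44*(7 - 86) + 44430)/(-14445 + (-56*0 - 19)) = (-44*(-79) + 44430)/(-14445 + (0 - 19)) = (3476 + 44430)/(-14445 - 19) = 47906/(-14464) = 47906*(-1/14464) = -23953/7232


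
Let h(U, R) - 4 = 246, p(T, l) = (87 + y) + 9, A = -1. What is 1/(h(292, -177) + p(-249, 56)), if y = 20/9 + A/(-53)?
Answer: 477/166111 ≈ 0.0028716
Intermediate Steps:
y = 1069/477 (y = 20/9 - 1/(-53) = 20*(⅑) - 1*(-1/53) = 20/9 + 1/53 = 1069/477 ≈ 2.2411)
p(T, l) = 46861/477 (p(T, l) = (87 + 1069/477) + 9 = 42568/477 + 9 = 46861/477)
h(U, R) = 250 (h(U, R) = 4 + 246 = 250)
1/(h(292, -177) + p(-249, 56)) = 1/(250 + 46861/477) = 1/(166111/477) = 477/166111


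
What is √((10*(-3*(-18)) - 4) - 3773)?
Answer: I*√3237 ≈ 56.895*I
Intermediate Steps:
√((10*(-3*(-18)) - 4) - 3773) = √((10*54 - 4) - 3773) = √((540 - 4) - 3773) = √(536 - 3773) = √(-3237) = I*√3237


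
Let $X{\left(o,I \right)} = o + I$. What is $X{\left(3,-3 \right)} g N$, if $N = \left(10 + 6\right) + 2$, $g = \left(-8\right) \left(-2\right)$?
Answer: $0$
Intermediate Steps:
$g = 16$
$N = 18$ ($N = 16 + 2 = 18$)
$X{\left(o,I \right)} = I + o$
$X{\left(3,-3 \right)} g N = \left(-3 + 3\right) 16 \cdot 18 = 0 \cdot 16 \cdot 18 = 0 \cdot 18 = 0$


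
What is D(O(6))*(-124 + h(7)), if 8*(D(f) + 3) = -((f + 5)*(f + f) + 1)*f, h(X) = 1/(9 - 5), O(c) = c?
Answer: 203445/16 ≈ 12715.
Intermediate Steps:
h(X) = ¼ (h(X) = 1/4 = ¼)
D(f) = -3 - f*(1 + 2*f*(5 + f))/8 (D(f) = -3 + (-((f + 5)*(f + f) + 1)*f)/8 = -3 + (-((5 + f)*(2*f) + 1)*f)/8 = -3 + (-(2*f*(5 + f) + 1)*f)/8 = -3 + (-(1 + 2*f*(5 + f))*f)/8 = -3 + (-f*(1 + 2*f*(5 + f)))/8 = -3 - f*(1 + 2*f*(5 + f))/8)
D(O(6))*(-124 + h(7)) = (-3 - 5/4*6² - ¼*6³ - ⅛*6)*(-124 + ¼) = (-3 - 5/4*36 - ¼*216 - ¾)*(-495/4) = (-3 - 45 - 54 - ¾)*(-495/4) = -411/4*(-495/4) = 203445/16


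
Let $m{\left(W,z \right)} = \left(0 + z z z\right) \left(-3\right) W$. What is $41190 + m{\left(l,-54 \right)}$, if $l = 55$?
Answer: $26022750$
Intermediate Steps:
$m{\left(W,z \right)} = - 3 W z^{3}$ ($m{\left(W,z \right)} = \left(0 + z^{2} z\right) \left(-3\right) W = \left(0 + z^{3}\right) \left(-3\right) W = z^{3} \left(-3\right) W = - 3 z^{3} W = - 3 W z^{3}$)
$41190 + m{\left(l,-54 \right)} = 41190 - 165 \left(-54\right)^{3} = 41190 - 165 \left(-157464\right) = 41190 + 25981560 = 26022750$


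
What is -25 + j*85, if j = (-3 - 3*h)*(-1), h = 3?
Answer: 995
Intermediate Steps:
j = 12 (j = (-3 - 3*3)*(-1) = (-3 - 9)*(-1) = -12*(-1) = 12)
-25 + j*85 = -25 + 12*85 = -25 + 1020 = 995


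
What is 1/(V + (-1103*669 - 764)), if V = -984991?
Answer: -1/1723662 ≈ -5.8016e-7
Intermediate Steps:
1/(V + (-1103*669 - 764)) = 1/(-984991 + (-1103*669 - 764)) = 1/(-984991 + (-737907 - 764)) = 1/(-984991 - 738671) = 1/(-1723662) = -1/1723662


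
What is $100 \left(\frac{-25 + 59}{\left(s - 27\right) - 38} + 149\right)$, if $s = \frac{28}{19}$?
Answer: $\frac{1054100}{71} \approx 14846.0$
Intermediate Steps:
$s = \frac{28}{19}$ ($s = 28 \cdot \frac{1}{19} = \frac{28}{19} \approx 1.4737$)
$100 \left(\frac{-25 + 59}{\left(s - 27\right) - 38} + 149\right) = 100 \left(\frac{-25 + 59}{\left(\frac{28}{19} - 27\right) - 38} + 149\right) = 100 \left(\frac{34}{\left(\frac{28}{19} - 27\right) - 38} + 149\right) = 100 \left(\frac{34}{- \frac{485}{19} - 38} + 149\right) = 100 \left(\frac{34}{- \frac{1207}{19}} + 149\right) = 100 \left(34 \left(- \frac{19}{1207}\right) + 149\right) = 100 \left(- \frac{38}{71} + 149\right) = 100 \cdot \frac{10541}{71} = \frac{1054100}{71}$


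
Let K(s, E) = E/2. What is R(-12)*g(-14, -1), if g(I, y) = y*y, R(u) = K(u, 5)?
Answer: 5/2 ≈ 2.5000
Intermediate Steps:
K(s, E) = E/2 (K(s, E) = E*(1/2) = E/2)
R(u) = 5/2 (R(u) = (1/2)*5 = 5/2)
g(I, y) = y**2
R(-12)*g(-14, -1) = (5/2)*(-1)**2 = (5/2)*1 = 5/2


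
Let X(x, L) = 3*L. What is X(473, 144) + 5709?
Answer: 6141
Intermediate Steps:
X(473, 144) + 5709 = 3*144 + 5709 = 432 + 5709 = 6141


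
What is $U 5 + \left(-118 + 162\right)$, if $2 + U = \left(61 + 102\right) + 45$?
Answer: $1074$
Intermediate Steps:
$U = 206$ ($U = -2 + \left(\left(61 + 102\right) + 45\right) = -2 + \left(163 + 45\right) = -2 + 208 = 206$)
$U 5 + \left(-118 + 162\right) = 206 \cdot 5 + \left(-118 + 162\right) = 1030 + 44 = 1074$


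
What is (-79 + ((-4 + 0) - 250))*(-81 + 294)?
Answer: -70929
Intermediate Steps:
(-79 + ((-4 + 0) - 250))*(-81 + 294) = (-79 + (-4 - 250))*213 = (-79 - 254)*213 = -333*213 = -70929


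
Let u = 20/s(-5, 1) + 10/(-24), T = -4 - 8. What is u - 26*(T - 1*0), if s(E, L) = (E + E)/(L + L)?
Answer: 3691/12 ≈ 307.58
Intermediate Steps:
T = -12
s(E, L) = E/L (s(E, L) = (2*E)/((2*L)) = (2*E)*(1/(2*L)) = E/L)
u = -53/12 (u = 20/((-5/1)) + 10/(-24) = 20/((-5*1)) + 10*(-1/24) = 20/(-5) - 5/12 = 20*(-⅕) - 5/12 = -4 - 5/12 = -53/12 ≈ -4.4167)
u - 26*(T - 1*0) = -53/12 - 26*(-12 - 1*0) = -53/12 - 26*(-12 + 0) = -53/12 - 26*(-12) = -53/12 + 312 = 3691/12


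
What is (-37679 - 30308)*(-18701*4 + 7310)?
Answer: 4588714578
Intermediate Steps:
(-37679 - 30308)*(-18701*4 + 7310) = -67987*(-74804 + 7310) = -67987*(-67494) = 4588714578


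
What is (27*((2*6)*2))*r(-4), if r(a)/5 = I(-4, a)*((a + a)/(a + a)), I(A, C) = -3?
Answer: -9720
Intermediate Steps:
r(a) = -15 (r(a) = 5*(-3*(a + a)/(a + a)) = 5*(-3*2*a/(2*a)) = 5*(-3*2*a*1/(2*a)) = 5*(-3*1) = 5*(-3) = -15)
(27*((2*6)*2))*r(-4) = (27*((2*6)*2))*(-15) = (27*(12*2))*(-15) = (27*24)*(-15) = 648*(-15) = -9720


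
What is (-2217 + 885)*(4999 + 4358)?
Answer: -12463524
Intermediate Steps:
(-2217 + 885)*(4999 + 4358) = -1332*9357 = -12463524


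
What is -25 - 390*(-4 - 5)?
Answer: 3485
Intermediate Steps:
-25 - 390*(-4 - 5) = -25 - 390*(-9) = -25 - 78*(-45) = -25 + 3510 = 3485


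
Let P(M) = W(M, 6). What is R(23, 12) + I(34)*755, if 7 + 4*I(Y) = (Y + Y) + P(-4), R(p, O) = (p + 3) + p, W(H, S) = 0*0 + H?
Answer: 43231/4 ≈ 10808.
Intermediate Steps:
W(H, S) = H (W(H, S) = 0 + H = H)
P(M) = M
R(p, O) = 3 + 2*p (R(p, O) = (3 + p) + p = 3 + 2*p)
I(Y) = -11/4 + Y/2 (I(Y) = -7/4 + ((Y + Y) - 4)/4 = -7/4 + (2*Y - 4)/4 = -7/4 + (-4 + 2*Y)/4 = -7/4 + (-1 + Y/2) = -11/4 + Y/2)
R(23, 12) + I(34)*755 = (3 + 2*23) + (-11/4 + (½)*34)*755 = (3 + 46) + (-11/4 + 17)*755 = 49 + (57/4)*755 = 49 + 43035/4 = 43231/4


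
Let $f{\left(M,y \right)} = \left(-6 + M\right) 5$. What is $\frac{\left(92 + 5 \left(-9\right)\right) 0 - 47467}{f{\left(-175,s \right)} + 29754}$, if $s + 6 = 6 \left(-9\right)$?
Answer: $- \frac{47467}{28849} \approx -1.6454$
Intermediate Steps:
$s = -60$ ($s = -6 + 6 \left(-9\right) = -6 - 54 = -60$)
$f{\left(M,y \right)} = -30 + 5 M$
$\frac{\left(92 + 5 \left(-9\right)\right) 0 - 47467}{f{\left(-175,s \right)} + 29754} = \frac{\left(92 + 5 \left(-9\right)\right) 0 - 47467}{\left(-30 + 5 \left(-175\right)\right) + 29754} = \frac{\left(92 - 45\right) 0 - 47467}{\left(-30 - 875\right) + 29754} = \frac{47 \cdot 0 - 47467}{-905 + 29754} = \frac{0 - 47467}{28849} = \left(-47467\right) \frac{1}{28849} = - \frac{47467}{28849}$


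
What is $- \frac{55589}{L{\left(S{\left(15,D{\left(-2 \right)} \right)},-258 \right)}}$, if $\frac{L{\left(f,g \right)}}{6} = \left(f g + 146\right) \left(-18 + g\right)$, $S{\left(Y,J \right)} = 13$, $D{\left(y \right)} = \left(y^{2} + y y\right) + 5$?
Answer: $- \frac{55589}{5312448} \approx -0.010464$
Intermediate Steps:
$D{\left(y \right)} = 5 + 2 y^{2}$ ($D{\left(y \right)} = \left(y^{2} + y^{2}\right) + 5 = 2 y^{2} + 5 = 5 + 2 y^{2}$)
$L{\left(f,g \right)} = 6 \left(-18 + g\right) \left(146 + f g\right)$ ($L{\left(f,g \right)} = 6 \left(f g + 146\right) \left(-18 + g\right) = 6 \left(146 + f g\right) \left(-18 + g\right) = 6 \left(-18 + g\right) \left(146 + f g\right)$)
$- \frac{55589}{L{\left(S{\left(15,D{\left(-2 \right)} \right)},-258 \right)}} = - \frac{55589}{-15768 + 876 \left(-258\right) - 1404 \left(-258\right) + 6 \cdot 13 \left(-258\right)^{2}} = - \frac{55589}{-15768 - 226008 + 362232 + 6 \cdot 13 \cdot 66564} = - \frac{55589}{-15768 - 226008 + 362232 + 5191992} = - \frac{55589}{5312448}$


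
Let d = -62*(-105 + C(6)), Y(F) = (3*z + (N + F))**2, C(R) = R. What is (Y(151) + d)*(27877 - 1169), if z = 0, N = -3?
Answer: 748945736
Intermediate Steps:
Y(F) = (-3 + F)**2 (Y(F) = (3*0 + (-3 + F))**2 = (0 + (-3 + F))**2 = (-3 + F)**2)
d = 6138 (d = -62*(-105 + 6) = -62*(-99) = 6138)
(Y(151) + d)*(27877 - 1169) = ((-3 + 151)**2 + 6138)*(27877 - 1169) = (148**2 + 6138)*26708 = (21904 + 6138)*26708 = 28042*26708 = 748945736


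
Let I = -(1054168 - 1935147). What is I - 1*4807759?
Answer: -3926780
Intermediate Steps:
I = 880979 (I = -1*(-880979) = 880979)
I - 1*4807759 = 880979 - 1*4807759 = 880979 - 4807759 = -3926780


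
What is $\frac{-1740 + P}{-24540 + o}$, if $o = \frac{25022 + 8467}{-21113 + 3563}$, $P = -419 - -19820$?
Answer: $- \frac{34438950}{47856721} \approx -0.71963$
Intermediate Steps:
$P = 19401$ ($P = -419 + 19820 = 19401$)
$o = - \frac{3721}{1950}$ ($o = \frac{33489}{-17550} = 33489 \left(- \frac{1}{17550}\right) = - \frac{3721}{1950} \approx -1.9082$)
$\frac{-1740 + P}{-24540 + o} = \frac{-1740 + 19401}{-24540 - \frac{3721}{1950}} = \frac{17661}{- \frac{47856721}{1950}} = 17661 \left(- \frac{1950}{47856721}\right) = - \frac{34438950}{47856721}$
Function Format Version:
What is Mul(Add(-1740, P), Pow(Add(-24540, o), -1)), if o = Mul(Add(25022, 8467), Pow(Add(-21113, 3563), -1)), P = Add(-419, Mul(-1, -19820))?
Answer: Rational(-34438950, 47856721) ≈ -0.71963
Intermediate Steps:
P = 19401 (P = Add(-419, 19820) = 19401)
o = Rational(-3721, 1950) (o = Mul(33489, Pow(-17550, -1)) = Mul(33489, Rational(-1, 17550)) = Rational(-3721, 1950) ≈ -1.9082)
Mul(Add(-1740, P), Pow(Add(-24540, o), -1)) = Mul(Add(-1740, 19401), Pow(Add(-24540, Rational(-3721, 1950)), -1)) = Mul(17661, Pow(Rational(-47856721, 1950), -1)) = Mul(17661, Rational(-1950, 47856721)) = Rational(-34438950, 47856721)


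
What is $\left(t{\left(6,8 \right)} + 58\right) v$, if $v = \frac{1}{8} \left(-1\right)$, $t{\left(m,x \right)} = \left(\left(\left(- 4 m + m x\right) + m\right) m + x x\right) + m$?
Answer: $- \frac{77}{2} \approx -38.5$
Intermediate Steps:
$t{\left(m,x \right)} = m + x^{2} + m \left(- 3 m + m x\right)$ ($t{\left(m,x \right)} = \left(\left(- 3 m + m x\right) m + x^{2}\right) + m = \left(m \left(- 3 m + m x\right) + x^{2}\right) + m = \left(x^{2} + m \left(- 3 m + m x\right)\right) + m = m + x^{2} + m \left(- 3 m + m x\right)$)
$v = - \frac{1}{8}$ ($v = \frac{1}{8} \left(-1\right) = - \frac{1}{8} \approx -0.125$)
$\left(t{\left(6,8 \right)} + 58\right) v = \left(\left(6 + 8^{2} - 3 \cdot 6^{2} + 8 \cdot 6^{2}\right) + 58\right) \left(- \frac{1}{8}\right) = \left(\left(6 + 64 - 108 + 8 \cdot 36\right) + 58\right) \left(- \frac{1}{8}\right) = \left(\left(6 + 64 - 108 + 288\right) + 58\right) \left(- \frac{1}{8}\right) = \left(250 + 58\right) \left(- \frac{1}{8}\right) = 308 \left(- \frac{1}{8}\right) = - \frac{77}{2}$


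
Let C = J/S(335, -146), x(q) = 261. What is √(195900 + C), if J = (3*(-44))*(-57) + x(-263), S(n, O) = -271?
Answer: √14384982165/271 ≈ 442.57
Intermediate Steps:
J = 7785 (J = (3*(-44))*(-57) + 261 = -132*(-57) + 261 = 7524 + 261 = 7785)
C = -7785/271 (C = 7785/(-271) = 7785*(-1/271) = -7785/271 ≈ -28.727)
√(195900 + C) = √(195900 - 7785/271) = √(53081115/271) = √14384982165/271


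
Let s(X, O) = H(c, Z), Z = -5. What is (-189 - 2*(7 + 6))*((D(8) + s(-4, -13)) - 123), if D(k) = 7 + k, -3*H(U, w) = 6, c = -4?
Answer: 23650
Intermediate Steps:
H(U, w) = -2 (H(U, w) = -1/3*6 = -2)
s(X, O) = -2
(-189 - 2*(7 + 6))*((D(8) + s(-4, -13)) - 123) = (-189 - 2*(7 + 6))*(((7 + 8) - 2) - 123) = (-189 - 2*13)*((15 - 2) - 123) = (-189 - 26)*(13 - 123) = -215*(-110) = 23650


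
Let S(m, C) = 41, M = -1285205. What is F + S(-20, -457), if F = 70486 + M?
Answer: -1214678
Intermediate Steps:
F = -1214719 (F = 70486 - 1285205 = -1214719)
F + S(-20, -457) = -1214719 + 41 = -1214678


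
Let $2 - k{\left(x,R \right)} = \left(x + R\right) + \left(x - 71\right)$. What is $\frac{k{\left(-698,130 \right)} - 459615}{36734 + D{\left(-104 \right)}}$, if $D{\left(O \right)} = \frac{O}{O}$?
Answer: $- \frac{458276}{36735} \approx -12.475$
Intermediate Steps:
$k{\left(x,R \right)} = 73 - R - 2 x$ ($k{\left(x,R \right)} = 2 - \left(\left(x + R\right) + \left(x - 71\right)\right) = 2 - \left(\left(R + x\right) + \left(-71 + x\right)\right) = 2 - \left(-71 + R + 2 x\right) = 73 - R - 2 x$)
$D{\left(O \right)} = 1$
$\frac{k{\left(-698,130 \right)} - 459615}{36734 + D{\left(-104 \right)}} = \frac{\left(73 - 130 - -1396\right) - 459615}{36734 + 1} = \frac{\left(73 - 130 + 1396\right) - 459615}{36735} = \left(1339 - 459615\right) \frac{1}{36735} = \left(-458276\right) \frac{1}{36735} = - \frac{458276}{36735}$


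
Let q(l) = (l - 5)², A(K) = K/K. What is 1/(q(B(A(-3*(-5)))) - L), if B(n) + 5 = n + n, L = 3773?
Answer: -1/3709 ≈ -0.00026961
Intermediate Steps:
A(K) = 1
B(n) = -5 + 2*n (B(n) = -5 + (n + n) = -5 + 2*n)
q(l) = (-5 + l)²
1/(q(B(A(-3*(-5)))) - L) = 1/((-5 + (-5 + 2*1))² - 1*3773) = 1/((-5 + (-5 + 2))² - 3773) = 1/((-5 - 3)² - 3773) = 1/((-8)² - 3773) = 1/(64 - 3773) = 1/(-3709) = -1/3709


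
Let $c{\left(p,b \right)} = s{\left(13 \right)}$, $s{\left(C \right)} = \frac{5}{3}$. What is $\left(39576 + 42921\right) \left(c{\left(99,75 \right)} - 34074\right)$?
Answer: $-2810865283$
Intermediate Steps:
$s{\left(C \right)} = \frac{5}{3}$ ($s{\left(C \right)} = 5 \cdot \frac{1}{3} = \frac{5}{3}$)
$c{\left(p,b \right)} = \frac{5}{3}$
$\left(39576 + 42921\right) \left(c{\left(99,75 \right)} - 34074\right) = \left(39576 + 42921\right) \left(\frac{5}{3} - 34074\right) = 82497 \left(- \frac{102217}{3}\right) = -2810865283$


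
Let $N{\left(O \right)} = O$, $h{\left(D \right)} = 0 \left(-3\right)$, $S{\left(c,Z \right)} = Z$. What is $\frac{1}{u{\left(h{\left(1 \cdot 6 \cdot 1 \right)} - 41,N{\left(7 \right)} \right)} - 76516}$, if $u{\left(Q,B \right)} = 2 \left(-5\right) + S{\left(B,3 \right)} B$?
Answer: $- \frac{1}{76505} \approx -1.3071 \cdot 10^{-5}$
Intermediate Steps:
$h{\left(D \right)} = 0$
$u{\left(Q,B \right)} = -10 + 3 B$ ($u{\left(Q,B \right)} = 2 \left(-5\right) + 3 B = -10 + 3 B$)
$\frac{1}{u{\left(h{\left(1 \cdot 6 \cdot 1 \right)} - 41,N{\left(7 \right)} \right)} - 76516} = \frac{1}{\left(-10 + 3 \cdot 7\right) - 76516} = \frac{1}{\left(-10 + 21\right) - 76516} = \frac{1}{11 - 76516} = \frac{1}{-76505} = - \frac{1}{76505}$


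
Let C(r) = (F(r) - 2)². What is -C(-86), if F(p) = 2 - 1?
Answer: -1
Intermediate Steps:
F(p) = 1
C(r) = 1 (C(r) = (1 - 2)² = (-1)² = 1)
-C(-86) = -1*1 = -1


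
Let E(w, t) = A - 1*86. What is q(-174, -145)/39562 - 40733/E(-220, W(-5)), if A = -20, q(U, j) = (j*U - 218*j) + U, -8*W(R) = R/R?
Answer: 808742771/2096786 ≈ 385.71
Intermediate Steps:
W(R) = -⅛ (W(R) = -R/(8*R) = -⅛*1 = -⅛)
q(U, j) = U - 218*j + U*j (q(U, j) = (U*j - 218*j) + U = (-218*j + U*j) + U = U - 218*j + U*j)
E(w, t) = -106 (E(w, t) = -20 - 1*86 = -20 - 86 = -106)
q(-174, -145)/39562 - 40733/E(-220, W(-5)) = (-174 - 218*(-145) - 174*(-145))/39562 - 40733/(-106) = (-174 + 31610 + 25230)*(1/39562) - 40733*(-1/106) = 56666*(1/39562) + 40733/106 = 28333/19781 + 40733/106 = 808742771/2096786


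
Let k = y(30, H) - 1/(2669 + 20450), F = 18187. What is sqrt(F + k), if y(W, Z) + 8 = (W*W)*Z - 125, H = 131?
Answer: 5*sqrt(2906632136699)/23119 ≈ 368.72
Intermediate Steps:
y(W, Z) = -133 + Z*W**2 (y(W, Z) = -8 + ((W*W)*Z - 125) = -8 + (W**2*Z - 125) = -8 + (Z*W**2 - 125) = -8 + (-125 + Z*W**2) = -133 + Z*W**2)
k = 2722655272/23119 (k = (-133 + 131*30**2) - 1/(2669 + 20450) = (-133 + 131*900) - 1/23119 = (-133 + 117900) - 1*1/23119 = 117767 - 1/23119 = 2722655272/23119 ≈ 1.1777e+5)
sqrt(F + k) = sqrt(18187 + 2722655272/23119) = sqrt(3143120525/23119) = 5*sqrt(2906632136699)/23119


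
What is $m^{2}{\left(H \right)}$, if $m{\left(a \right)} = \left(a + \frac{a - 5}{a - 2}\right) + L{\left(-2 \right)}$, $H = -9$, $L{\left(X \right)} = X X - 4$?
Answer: $\frac{7225}{121} \approx 59.711$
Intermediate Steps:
$L{\left(X \right)} = -4 + X^{2}$ ($L{\left(X \right)} = X^{2} - 4 = -4 + X^{2}$)
$m{\left(a \right)} = a + \frac{-5 + a}{-2 + a}$ ($m{\left(a \right)} = \left(a + \frac{a - 5}{a - 2}\right) - \left(4 - \left(-2\right)^{2}\right) = \left(a + \frac{-5 + a}{-2 + a}\right) + \left(-4 + 4\right) = \left(a + \frac{-5 + a}{-2 + a}\right) + 0 = a + \frac{-5 + a}{-2 + a}$)
$m^{2}{\left(H \right)} = \left(\frac{-5 + \left(-9\right)^{2} - -9}{-2 - 9}\right)^{2} = \left(\frac{-5 + 81 + 9}{-11}\right)^{2} = \left(\left(- \frac{1}{11}\right) 85\right)^{2} = \left(- \frac{85}{11}\right)^{2} = \frac{7225}{121}$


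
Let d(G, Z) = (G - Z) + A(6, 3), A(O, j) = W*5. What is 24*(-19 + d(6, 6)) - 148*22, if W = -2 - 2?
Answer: -4192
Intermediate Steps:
W = -4
A(O, j) = -20 (A(O, j) = -4*5 = -20)
d(G, Z) = -20 + G - Z (d(G, Z) = (G - Z) - 20 = -20 + G - Z)
24*(-19 + d(6, 6)) - 148*22 = 24*(-19 + (-20 + 6 - 1*6)) - 148*22 = 24*(-19 + (-20 + 6 - 6)) - 3256 = 24*(-19 - 20) - 3256 = 24*(-39) - 3256 = -936 - 3256 = -4192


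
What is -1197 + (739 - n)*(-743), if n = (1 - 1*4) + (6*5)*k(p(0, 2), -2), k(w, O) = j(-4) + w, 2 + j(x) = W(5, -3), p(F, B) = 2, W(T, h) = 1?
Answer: -530213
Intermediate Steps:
j(x) = -1 (j(x) = -2 + 1 = -1)
k(w, O) = -1 + w
n = 27 (n = (1 - 1*4) + (6*5)*(-1 + 2) = (1 - 4) + 30*1 = -3 + 30 = 27)
-1197 + (739 - n)*(-743) = -1197 + (739 - 1*27)*(-743) = -1197 + (739 - 27)*(-743) = -1197 + 712*(-743) = -1197 - 529016 = -530213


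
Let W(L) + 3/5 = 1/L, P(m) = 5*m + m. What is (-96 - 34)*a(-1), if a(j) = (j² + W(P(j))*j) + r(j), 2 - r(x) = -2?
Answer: -2249/3 ≈ -749.67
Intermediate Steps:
r(x) = 4 (r(x) = 2 - 1*(-2) = 2 + 2 = 4)
P(m) = 6*m
W(L) = -⅗ + 1/L
a(j) = 4 + j² + j*(-⅗ + 1/(6*j)) (a(j) = (j² + (-⅗ + 1/(6*j))*j) + 4 = (j² + j*(-⅗ + 1/(6*j))) + 4 = 4 + j² + j*(-⅗ + 1/(6*j)))
(-96 - 34)*a(-1) = (-96 - 34)*(25/6 + (-1)² - ⅗*(-1)) = -130*(25/6 + 1 + ⅗) = -130*173/30 = -2249/3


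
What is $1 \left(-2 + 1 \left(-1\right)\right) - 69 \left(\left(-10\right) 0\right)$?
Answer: $-3$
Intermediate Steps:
$1 \left(-2 + 1 \left(-1\right)\right) - 69 \left(\left(-10\right) 0\right) = 1 \left(-2 - 1\right) - 0 = 1 \left(-3\right) + 0 = -3 + 0 = -3$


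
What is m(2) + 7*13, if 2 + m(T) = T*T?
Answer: 93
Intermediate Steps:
m(T) = -2 + T**2 (m(T) = -2 + T*T = -2 + T**2)
m(2) + 7*13 = (-2 + 2**2) + 7*13 = (-2 + 4) + 91 = 2 + 91 = 93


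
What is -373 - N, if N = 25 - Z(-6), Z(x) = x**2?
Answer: -362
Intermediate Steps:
N = -11 (N = 25 - 1*(-6)**2 = 25 - 1*36 = 25 - 36 = -11)
-373 - N = -373 - 1*(-11) = -373 + 11 = -362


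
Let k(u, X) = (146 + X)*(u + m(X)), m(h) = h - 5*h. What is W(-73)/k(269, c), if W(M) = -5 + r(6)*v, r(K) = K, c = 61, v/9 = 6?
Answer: 319/5175 ≈ 0.061643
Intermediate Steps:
v = 54 (v = 9*6 = 54)
m(h) = -4*h
W(M) = 319 (W(M) = -5 + 6*54 = -5 + 324 = 319)
k(u, X) = (146 + X)*(u - 4*X)
W(-73)/k(269, c) = 319/(-584*61 - 4*61² + 146*269 + 61*269) = 319/(-35624 - 4*3721 + 39274 + 16409) = 319/(-35624 - 14884 + 39274 + 16409) = 319/5175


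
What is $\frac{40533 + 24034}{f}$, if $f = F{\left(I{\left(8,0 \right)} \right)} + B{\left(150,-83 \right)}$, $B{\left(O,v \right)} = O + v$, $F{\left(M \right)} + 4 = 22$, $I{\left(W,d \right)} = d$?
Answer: $\frac{64567}{85} \approx 759.61$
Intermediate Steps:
$F{\left(M \right)} = 18$ ($F{\left(M \right)} = -4 + 22 = 18$)
$f = 85$ ($f = 18 + \left(150 - 83\right) = 18 + 67 = 85$)
$\frac{40533 + 24034}{f} = \frac{40533 + 24034}{85} = 64567 \cdot \frac{1}{85} = \frac{64567}{85}$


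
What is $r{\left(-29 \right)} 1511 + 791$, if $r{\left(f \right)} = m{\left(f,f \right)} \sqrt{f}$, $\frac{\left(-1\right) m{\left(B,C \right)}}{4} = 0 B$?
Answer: $791$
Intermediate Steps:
$m{\left(B,C \right)} = 0$ ($m{\left(B,C \right)} = - 4 \cdot 0 B = \left(-4\right) 0 = 0$)
$r{\left(f \right)} = 0$ ($r{\left(f \right)} = 0 \sqrt{f} = 0$)
$r{\left(-29 \right)} 1511 + 791 = 0 \cdot 1511 + 791 = 0 + 791 = 791$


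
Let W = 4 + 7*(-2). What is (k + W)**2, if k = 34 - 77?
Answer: 2809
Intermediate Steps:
k = -43
W = -10 (W = 4 - 14 = -10)
(k + W)**2 = (-43 - 10)**2 = (-53)**2 = 2809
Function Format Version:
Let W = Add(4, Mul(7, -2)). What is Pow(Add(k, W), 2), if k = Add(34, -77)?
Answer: 2809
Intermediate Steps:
k = -43
W = -10 (W = Add(4, -14) = -10)
Pow(Add(k, W), 2) = Pow(Add(-43, -10), 2) = Pow(-53, 2) = 2809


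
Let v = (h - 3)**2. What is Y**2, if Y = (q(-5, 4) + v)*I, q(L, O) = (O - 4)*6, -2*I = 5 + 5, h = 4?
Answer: 25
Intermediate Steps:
I = -5 (I = -(5 + 5)/2 = -1/2*10 = -5)
q(L, O) = -24 + 6*O (q(L, O) = (-4 + O)*6 = -24 + 6*O)
v = 1 (v = (4 - 3)**2 = 1**2 = 1)
Y = -5 (Y = ((-24 + 6*4) + 1)*(-5) = ((-24 + 24) + 1)*(-5) = (0 + 1)*(-5) = 1*(-5) = -5)
Y**2 = (-5)**2 = 25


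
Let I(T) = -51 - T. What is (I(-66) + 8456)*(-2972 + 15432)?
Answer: 105548660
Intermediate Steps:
(I(-66) + 8456)*(-2972 + 15432) = ((-51 - 1*(-66)) + 8456)*(-2972 + 15432) = ((-51 + 66) + 8456)*12460 = (15 + 8456)*12460 = 8471*12460 = 105548660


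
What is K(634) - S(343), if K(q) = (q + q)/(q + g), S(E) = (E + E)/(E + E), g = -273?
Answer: 907/361 ≈ 2.5125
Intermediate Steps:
S(E) = 1 (S(E) = (2*E)/((2*E)) = (2*E)*(1/(2*E)) = 1)
K(q) = 2*q/(-273 + q) (K(q) = (q + q)/(q - 273) = (2*q)/(-273 + q) = 2*q/(-273 + q))
K(634) - S(343) = 2*634/(-273 + 634) - 1*1 = 2*634/361 - 1 = 2*634*(1/361) - 1 = 1268/361 - 1 = 907/361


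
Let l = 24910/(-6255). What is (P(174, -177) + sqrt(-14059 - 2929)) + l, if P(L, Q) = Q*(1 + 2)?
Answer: -669263/1251 + 2*I*sqrt(4247) ≈ -534.98 + 130.34*I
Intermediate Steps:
P(L, Q) = 3*Q (P(L, Q) = Q*3 = 3*Q)
l = -4982/1251 (l = 24910*(-1/6255) = -4982/1251 ≈ -3.9824)
(P(174, -177) + sqrt(-14059 - 2929)) + l = (3*(-177) + sqrt(-14059 - 2929)) - 4982/1251 = (-531 + sqrt(-16988)) - 4982/1251 = (-531 + 2*I*sqrt(4247)) - 4982/1251 = -669263/1251 + 2*I*sqrt(4247)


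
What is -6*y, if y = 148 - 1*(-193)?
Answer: -2046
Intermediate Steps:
y = 341 (y = 148 + 193 = 341)
-6*y = -6*341 = -2046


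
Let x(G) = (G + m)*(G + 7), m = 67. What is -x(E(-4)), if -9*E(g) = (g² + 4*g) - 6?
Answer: -4669/9 ≈ -518.78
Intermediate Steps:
E(g) = ⅔ - 4*g/9 - g²/9 (E(g) = -((g² + 4*g) - 6)/9 = -(-6 + g² + 4*g)/9 = ⅔ - 4*g/9 - g²/9)
x(G) = (7 + G)*(67 + G) (x(G) = (G + 67)*(G + 7) = (67 + G)*(7 + G) = (7 + G)*(67 + G))
-x(E(-4)) = -(469 + (⅔ - 4/9*(-4) - ⅑*(-4)²)² + 74*(⅔ - 4/9*(-4) - ⅑*(-4)²)) = -(469 + (⅔ + 16/9 - ⅑*16)² + 74*(⅔ + 16/9 - ⅑*16)) = -(469 + (⅔ + 16/9 - 16/9)² + 74*(⅔ + 16/9 - 16/9)) = -(469 + (⅔)² + 74*(⅔)) = -(469 + 4/9 + 148/3) = -1*4669/9 = -4669/9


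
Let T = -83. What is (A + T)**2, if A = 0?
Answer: 6889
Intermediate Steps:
(A + T)**2 = (0 - 83)**2 = (-83)**2 = 6889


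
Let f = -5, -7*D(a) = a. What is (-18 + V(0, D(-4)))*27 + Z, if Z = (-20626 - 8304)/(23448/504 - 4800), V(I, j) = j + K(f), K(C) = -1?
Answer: -343430799/698761 ≈ -491.49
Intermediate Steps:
D(a) = -a/7
V(I, j) = -1 + j (V(I, j) = j - 1 = -1 + j)
Z = 607530/99823 (Z = -28930/(23448*(1/504) - 4800) = -28930/(977/21 - 4800) = -28930/(-99823/21) = -28930*(-21/99823) = 607530/99823 ≈ 6.0861)
(-18 + V(0, D(-4)))*27 + Z = (-18 + (-1 - ⅐*(-4)))*27 + 607530/99823 = (-18 + (-1 + 4/7))*27 + 607530/99823 = (-18 - 3/7)*27 + 607530/99823 = -129/7*27 + 607530/99823 = -3483/7 + 607530/99823 = -343430799/698761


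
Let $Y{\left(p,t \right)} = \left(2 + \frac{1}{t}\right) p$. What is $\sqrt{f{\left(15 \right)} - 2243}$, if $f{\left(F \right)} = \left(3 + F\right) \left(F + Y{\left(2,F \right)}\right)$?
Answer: $\frac{i \sqrt{47465}}{5} \approx 43.573 i$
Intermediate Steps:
$Y{\left(p,t \right)} = p \left(2 + \frac{1}{t}\right)$
$f{\left(F \right)} = \left(3 + F\right) \left(4 + F + \frac{2}{F}\right)$ ($f{\left(F \right)} = \left(3 + F\right) \left(F + \left(2 \cdot 2 + \frac{2}{F}\right)\right) = \left(3 + F\right) \left(F + \left(4 + \frac{2}{F}\right)\right) = \left(3 + F\right) \left(4 + F + \frac{2}{F}\right)$)
$\sqrt{f{\left(15 \right)} - 2243} = \sqrt{\left(14 + 15^{2} + \frac{6}{15} + 7 \cdot 15\right) - 2243} = \sqrt{\left(14 + 225 + 6 \cdot \frac{1}{15} + 105\right) - 2243} = \sqrt{\left(14 + 225 + \frac{2}{5} + 105\right) - 2243} = \sqrt{\frac{1722}{5} - 2243} = \sqrt{- \frac{9493}{5}} = \frac{i \sqrt{47465}}{5}$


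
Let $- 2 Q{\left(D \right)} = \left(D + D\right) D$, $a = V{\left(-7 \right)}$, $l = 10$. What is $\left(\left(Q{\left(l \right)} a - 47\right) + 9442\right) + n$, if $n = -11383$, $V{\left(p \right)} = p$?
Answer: $-1288$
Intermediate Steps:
$a = -7$
$Q{\left(D \right)} = - D^{2}$ ($Q{\left(D \right)} = - \frac{\left(D + D\right) D}{2} = - \frac{2 D D}{2} = - \frac{2 D^{2}}{2} = - D^{2}$)
$\left(\left(Q{\left(l \right)} a - 47\right) + 9442\right) + n = \left(\left(- 10^{2} \left(-7\right) - 47\right) + 9442\right) - 11383 = \left(\left(\left(-1\right) 100 \left(-7\right) - 47\right) + 9442\right) - 11383 = \left(\left(\left(-100\right) \left(-7\right) - 47\right) + 9442\right) - 11383 = \left(\left(700 - 47\right) + 9442\right) - 11383 = \left(653 + 9442\right) - 11383 = 10095 - 11383 = -1288$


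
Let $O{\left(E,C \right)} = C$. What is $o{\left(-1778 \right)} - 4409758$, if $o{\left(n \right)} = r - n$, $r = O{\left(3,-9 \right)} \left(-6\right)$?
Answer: $-4407926$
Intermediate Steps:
$r = 54$ ($r = \left(-9\right) \left(-6\right) = 54$)
$o{\left(n \right)} = 54 - n$
$o{\left(-1778 \right)} - 4409758 = \left(54 - -1778\right) - 4409758 = \left(54 + 1778\right) - 4409758 = 1832 - 4409758 = -4407926$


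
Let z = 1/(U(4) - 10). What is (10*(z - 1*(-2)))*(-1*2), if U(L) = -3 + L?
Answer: -340/9 ≈ -37.778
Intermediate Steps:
z = -⅑ (z = 1/((-3 + 4) - 10) = 1/(1 - 10) = 1/(-9) = -⅑ ≈ -0.11111)
(10*(z - 1*(-2)))*(-1*2) = (10*(-⅑ - 1*(-2)))*(-1*2) = (10*(-⅑ + 2))*(-2) = (10*(17/9))*(-2) = (170/9)*(-2) = -340/9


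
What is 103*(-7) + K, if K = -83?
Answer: -804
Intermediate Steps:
103*(-7) + K = 103*(-7) - 83 = -721 - 83 = -804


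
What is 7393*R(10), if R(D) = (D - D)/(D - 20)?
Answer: 0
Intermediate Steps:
R(D) = 0 (R(D) = 0/(-20 + D) = 0)
7393*R(10) = 7393*0 = 0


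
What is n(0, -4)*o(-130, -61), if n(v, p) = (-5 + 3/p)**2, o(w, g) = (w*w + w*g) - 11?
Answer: 13129251/16 ≈ 8.2058e+5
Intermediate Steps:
o(w, g) = -11 + w**2 + g*w (o(w, g) = (w**2 + g*w) - 11 = -11 + w**2 + g*w)
n(0, -4)*o(-130, -61) = ((-3 + 5*(-4))**2/(-4)**2)*(-11 + (-130)**2 - 61*(-130)) = ((-3 - 20)**2/16)*(-11 + 16900 + 7930) = ((1/16)*(-23)**2)*24819 = ((1/16)*529)*24819 = (529/16)*24819 = 13129251/16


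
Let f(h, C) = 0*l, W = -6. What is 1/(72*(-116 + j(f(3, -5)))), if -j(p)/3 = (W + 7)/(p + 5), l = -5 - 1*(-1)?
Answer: -5/41976 ≈ -0.00011912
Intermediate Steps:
l = -4 (l = -5 + 1 = -4)
f(h, C) = 0 (f(h, C) = 0*(-4) = 0)
j(p) = -3/(5 + p) (j(p) = -3*(-6 + 7)/(p + 5) = -3/(5 + p))
1/(72*(-116 + j(f(3, -5)))) = 1/(72*(-116 - 3/(5 + 0))) = 1/(72*(-116 - 3/5)) = 1/(72*(-116 - 3*⅕)) = 1/(72*(-116 - ⅗)) = 1/(72*(-583/5)) = 1/(-41976/5) = -5/41976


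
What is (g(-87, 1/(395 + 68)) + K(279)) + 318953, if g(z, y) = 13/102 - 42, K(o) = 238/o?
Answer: 3025199047/9486 ≈ 3.1891e+5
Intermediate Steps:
g(z, y) = -4271/102 (g(z, y) = 13*(1/102) - 42 = 13/102 - 42 = -4271/102)
(g(-87, 1/(395 + 68)) + K(279)) + 318953 = (-4271/102 + 238/279) + 318953 = -389111/9486 + 318953 = 3025199047/9486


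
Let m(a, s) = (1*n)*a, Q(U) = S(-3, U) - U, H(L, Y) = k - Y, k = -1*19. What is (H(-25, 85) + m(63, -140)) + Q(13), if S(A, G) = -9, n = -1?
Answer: -189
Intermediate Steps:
k = -19
H(L, Y) = -19 - Y
Q(U) = -9 - U
m(a, s) = -a (m(a, s) = (1*(-1))*a = -a)
(H(-25, 85) + m(63, -140)) + Q(13) = ((-19 - 1*85) - 1*63) + (-9 - 1*13) = ((-19 - 85) - 63) + (-9 - 13) = (-104 - 63) - 22 = -167 - 22 = -189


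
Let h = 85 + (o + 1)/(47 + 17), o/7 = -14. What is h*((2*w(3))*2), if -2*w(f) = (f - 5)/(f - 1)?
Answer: 5343/32 ≈ 166.97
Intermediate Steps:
o = -98 (o = 7*(-14) = -98)
w(f) = -(-5 + f)/(2*(-1 + f)) (w(f) = -(f - 5)/(2*(f - 1)) = -(-5 + f)/(2*(-1 + f)))
h = 5343/64 (h = 85 + (-98 + 1)/(47 + 17) = 85 - 97/64 = 5343/64 ≈ 83.484)
h*((2*w(3))*2) = 5343*((2*((5 - 1*3)/(2*(-1 + 3))))*2)/64 = 5343*((2*((1/2)*(5 - 3)/2))*2)/64 = 5343*((2*((1/2)*(1/2)*2))*2)/64 = 5343*((2*(1/2))*2)/64 = 5343*(1*2)/64 = (5343/64)*2 = 5343/32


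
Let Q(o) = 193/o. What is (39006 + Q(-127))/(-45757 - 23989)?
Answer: -4953569/8857742 ≈ -0.55924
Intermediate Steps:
(39006 + Q(-127))/(-45757 - 23989) = (39006 + 193/(-127))/(-45757 - 23989) = (39006 + 193*(-1/127))/(-69746) = (39006 - 193/127)*(-1/69746) = (4953569/127)*(-1/69746) = -4953569/8857742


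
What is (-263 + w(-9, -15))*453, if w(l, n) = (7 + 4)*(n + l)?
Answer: -238731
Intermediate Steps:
w(l, n) = 11*l + 11*n (w(l, n) = 11*(l + n) = 11*l + 11*n)
(-263 + w(-9, -15))*453 = (-263 + (11*(-9) + 11*(-15)))*453 = (-263 + (-99 - 165))*453 = (-263 - 264)*453 = -527*453 = -238731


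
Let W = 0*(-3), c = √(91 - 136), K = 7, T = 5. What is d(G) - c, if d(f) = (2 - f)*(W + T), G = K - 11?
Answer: 30 - 3*I*√5 ≈ 30.0 - 6.7082*I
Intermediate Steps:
c = 3*I*√5 (c = √(-45) = 3*I*√5 ≈ 6.7082*I)
G = -4 (G = 7 - 11 = -4)
W = 0
d(f) = 10 - 5*f (d(f) = (2 - f)*(0 + 5) = (2 - f)*5 = 10 - 5*f)
d(G) - c = (10 - 5*(-4)) - 3*I*√5 = (10 + 20) - 3*I*√5 = 30 - 3*I*√5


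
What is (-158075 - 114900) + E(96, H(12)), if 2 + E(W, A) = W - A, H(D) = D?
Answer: -272893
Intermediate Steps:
E(W, A) = -2 + W - A (E(W, A) = -2 + (W - A) = -2 + W - A)
(-158075 - 114900) + E(96, H(12)) = (-158075 - 114900) + (-2 + 96 - 1*12) = -272975 + (-2 + 96 - 12) = -272975 + 82 = -272893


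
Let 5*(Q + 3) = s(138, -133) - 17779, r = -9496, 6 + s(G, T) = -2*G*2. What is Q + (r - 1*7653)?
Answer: -104097/5 ≈ -20819.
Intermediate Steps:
s(G, T) = -6 - 4*G (s(G, T) = -6 - 2*G*2 = -6 - 4*G)
Q = -18352/5 (Q = -3 + ((-6 - 4*138) - 17779)/5 = -3 + ((-6 - 552) - 17779)/5 = -3 + (-558 - 17779)/5 = -3 + (1/5)*(-18337) = -3 - 18337/5 = -18352/5 ≈ -3670.4)
Q + (r - 1*7653) = -18352/5 + (-9496 - 1*7653) = -18352/5 + (-9496 - 7653) = -18352/5 - 17149 = -104097/5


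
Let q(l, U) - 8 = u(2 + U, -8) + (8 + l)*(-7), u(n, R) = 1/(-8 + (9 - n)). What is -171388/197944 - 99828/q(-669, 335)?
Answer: -1726597866161/77067467474 ≈ -22.404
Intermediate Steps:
u(n, R) = 1/(1 - n)
q(l, U) = -48 - 1/(1 + U) - 7*l (q(l, U) = 8 + (-1/(-1 + (2 + U)) + (8 + l)*(-7)) = 8 + (-1/(1 + U) + (-56 - 7*l)) = 8 + (-56 - 1/(1 + U) - 7*l) = -48 - 1/(1 + U) - 7*l)
-171388/197944 - 99828/q(-669, 335) = -171388/197944 - 99828*(1 + 335)/(-1 + (1 + 335)*(-48 - 7*(-669))) = -171388*1/197944 - 99828*336/(-1 + 336*(-48 + 4683)) = -42847/49486 - 99828*336/(-1 + 336*4635) = -42847/49486 - 99828*336/(-1 + 1557360) = -42847/49486 - 99828/((1/336)*1557359) = -42847/49486 - 99828/1557359/336 = -42847/49486 - 99828*336/1557359 = -42847/49486 - 33542208/1557359 = -1726597866161/77067467474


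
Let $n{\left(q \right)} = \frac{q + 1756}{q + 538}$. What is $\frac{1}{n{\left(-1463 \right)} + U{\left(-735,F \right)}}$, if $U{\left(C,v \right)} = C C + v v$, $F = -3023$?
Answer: $\frac{925}{8952847157} \approx 1.0332 \cdot 10^{-7}$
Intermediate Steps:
$U{\left(C,v \right)} = C^{2} + v^{2}$
$n{\left(q \right)} = \frac{1756 + q}{538 + q}$
$\frac{1}{n{\left(-1463 \right)} + U{\left(-735,F \right)}} = \frac{1}{\frac{1756 - 1463}{538 - 1463} + \left(\left(-735\right)^{2} + \left(-3023\right)^{2}\right)} = \frac{1}{\frac{1}{-925} \cdot 293 + \left(540225 + 9138529\right)} = \frac{1}{\left(- \frac{1}{925}\right) 293 + 9678754} = \frac{1}{- \frac{293}{925} + 9678754} = \frac{1}{\frac{8952847157}{925}} = \frac{925}{8952847157}$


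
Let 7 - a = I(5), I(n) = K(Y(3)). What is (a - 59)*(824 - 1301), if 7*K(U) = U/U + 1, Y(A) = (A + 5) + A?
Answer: 174582/7 ≈ 24940.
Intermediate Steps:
Y(A) = 5 + 2*A (Y(A) = (5 + A) + A = 5 + 2*A)
K(U) = 2/7 (K(U) = (U/U + 1)/7 = (1 + 1)/7 = (1/7)*2 = 2/7)
I(n) = 2/7
a = 47/7 (a = 7 - 1*2/7 = 7 - 2/7 = 47/7 ≈ 6.7143)
(a - 59)*(824 - 1301) = (47/7 - 59)*(824 - 1301) = -366/7*(-477) = 174582/7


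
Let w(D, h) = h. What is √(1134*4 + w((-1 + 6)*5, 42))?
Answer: √4578 ≈ 67.661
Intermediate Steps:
√(1134*4 + w((-1 + 6)*5, 42)) = √(1134*4 + 42) = √(4536 + 42) = √4578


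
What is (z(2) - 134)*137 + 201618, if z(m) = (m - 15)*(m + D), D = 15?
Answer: 152983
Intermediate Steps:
z(m) = (-15 + m)*(15 + m) (z(m) = (m - 15)*(m + 15) = (-15 + m)*(15 + m))
(z(2) - 134)*137 + 201618 = ((-225 + 2²) - 134)*137 + 201618 = ((-225 + 4) - 134)*137 + 201618 = (-221 - 134)*137 + 201618 = -355*137 + 201618 = -48635 + 201618 = 152983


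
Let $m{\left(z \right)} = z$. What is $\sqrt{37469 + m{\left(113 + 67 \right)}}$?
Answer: $\sqrt{37649} \approx 194.03$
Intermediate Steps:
$\sqrt{37469 + m{\left(113 + 67 \right)}} = \sqrt{37469 + \left(113 + 67\right)} = \sqrt{37469 + 180} = \sqrt{37649}$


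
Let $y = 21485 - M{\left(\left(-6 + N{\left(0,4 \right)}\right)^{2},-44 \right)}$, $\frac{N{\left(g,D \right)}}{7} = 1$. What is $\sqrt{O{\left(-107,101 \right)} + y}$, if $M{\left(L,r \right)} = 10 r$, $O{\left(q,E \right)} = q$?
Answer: $\sqrt{21818} \approx 147.71$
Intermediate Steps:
$N{\left(g,D \right)} = 7$ ($N{\left(g,D \right)} = 7 \cdot 1 = 7$)
$y = 21925$ ($y = 21485 - 10 \left(-44\right) = 21485 - -440 = 21485 + 440 = 21925$)
$\sqrt{O{\left(-107,101 \right)} + y} = \sqrt{-107 + 21925} = \sqrt{21818}$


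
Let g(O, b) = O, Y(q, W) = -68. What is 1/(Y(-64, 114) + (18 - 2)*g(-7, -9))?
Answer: -1/180 ≈ -0.0055556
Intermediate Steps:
1/(Y(-64, 114) + (18 - 2)*g(-7, -9)) = 1/(-68 + (18 - 2)*(-7)) = 1/(-68 + 16*(-7)) = 1/(-68 - 112) = 1/(-180) = -1/180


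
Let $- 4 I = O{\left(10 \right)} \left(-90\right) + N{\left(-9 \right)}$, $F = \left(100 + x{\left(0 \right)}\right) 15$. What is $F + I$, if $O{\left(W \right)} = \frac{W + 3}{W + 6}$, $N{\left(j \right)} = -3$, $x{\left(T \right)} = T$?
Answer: $\frac{48609}{32} \approx 1519.0$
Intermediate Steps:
$F = 1500$ ($F = \left(100 + 0\right) 15 = 100 \cdot 15 = 1500$)
$O{\left(W \right)} = \frac{3 + W}{6 + W}$
$I = \frac{609}{32}$ ($I = - \frac{\frac{3 + 10}{6 + 10} \left(-90\right) - 3}{4} = - \frac{\frac{1}{16} \cdot 13 \left(-90\right) - 3}{4} = - \frac{\frac{13}{16} \left(-90\right) - 3}{4} = - \frac{- \frac{585}{8} - 3}{4} = \left(- \frac{1}{4}\right) \left(- \frac{609}{8}\right) = \frac{609}{32} \approx 19.031$)
$F + I = 1500 + \frac{609}{32} = \frac{48609}{32}$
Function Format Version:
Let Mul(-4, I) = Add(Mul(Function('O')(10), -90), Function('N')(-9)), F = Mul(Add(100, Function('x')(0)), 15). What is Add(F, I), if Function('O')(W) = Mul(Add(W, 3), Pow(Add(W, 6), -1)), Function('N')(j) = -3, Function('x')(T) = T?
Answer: Rational(48609, 32) ≈ 1519.0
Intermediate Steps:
F = 1500 (F = Mul(Add(100, 0), 15) = Mul(100, 15) = 1500)
Function('O')(W) = Mul(Pow(Add(6, W), -1), Add(3, W)) (Function('O')(W) = Mul(Add(3, W), Pow(Add(6, W), -1)) = Mul(Pow(Add(6, W), -1), Add(3, W)))
I = Rational(609, 32) (I = Mul(Rational(-1, 4), Add(Mul(Mul(Pow(Add(6, 10), -1), Add(3, 10)), -90), -3)) = Mul(Rational(-1, 4), Add(Mul(Mul(Pow(16, -1), 13), -90), -3)) = Mul(Rational(-1, 4), Add(Mul(Mul(Rational(1, 16), 13), -90), -3)) = Mul(Rational(-1, 4), Add(Mul(Rational(13, 16), -90), -3)) = Mul(Rational(-1, 4), Add(Rational(-585, 8), -3)) = Mul(Rational(-1, 4), Rational(-609, 8)) = Rational(609, 32) ≈ 19.031)
Add(F, I) = Add(1500, Rational(609, 32)) = Rational(48609, 32)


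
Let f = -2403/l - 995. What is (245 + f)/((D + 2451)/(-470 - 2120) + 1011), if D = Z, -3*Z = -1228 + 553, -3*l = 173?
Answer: -52896865/75422637 ≈ -0.70134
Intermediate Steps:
l = -173/3 (l = -⅓*173 = -173/3 ≈ -57.667)
Z = 225 (Z = -(-1228 + 553)/3 = -⅓*(-675) = 225)
D = 225
f = -164926/173 (f = -2403/(-173/3) - 995 = -2403*(-3/173) - 995 = 7209/173 - 995 = -164926/173 ≈ -953.33)
(245 + f)/((D + 2451)/(-470 - 2120) + 1011) = (245 - 164926/173)/((225 + 2451)/(-470 - 2120) + 1011) = -122541/(173*(2676/(-2590) + 1011)) = -122541/(173*(2676*(-1/2590) + 1011)) = -122541/(173*(-1338/1295 + 1011)) = -122541/(173*1307907/1295) = -122541/173*1295/1307907 = -52896865/75422637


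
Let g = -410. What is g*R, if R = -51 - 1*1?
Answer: 21320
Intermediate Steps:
R = -52 (R = -51 - 1 = -52)
g*R = -410*(-52) = 21320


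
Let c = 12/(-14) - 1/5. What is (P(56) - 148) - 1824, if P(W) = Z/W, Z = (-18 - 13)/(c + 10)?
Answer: -4938043/2504 ≈ -1972.1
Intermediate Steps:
c = -37/35 (c = 12*(-1/14) - 1*⅕ = -6/7 - ⅕ = -37/35 ≈ -1.0571)
Z = -1085/313 (Z = (-18 - 13)/(-37/35 + 10) = -31/313/35 = -31*35/313 = -1085/313 ≈ -3.4665)
P(W) = -1085/(313*W)
(P(56) - 148) - 1824 = (-1085/313/56 - 148) - 1824 = (-1085/313*1/56 - 148) - 1824 = (-155/2504 - 148) - 1824 = -370747/2504 - 1824 = -4938043/2504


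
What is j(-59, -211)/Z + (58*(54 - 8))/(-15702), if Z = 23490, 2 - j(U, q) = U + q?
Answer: -4866698/30736665 ≈ -0.15834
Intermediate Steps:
j(U, q) = 2 - U - q (j(U, q) = 2 - (U + q) = 2 + (-U - q) = 2 - U - q)
j(-59, -211)/Z + (58*(54 - 8))/(-15702) = (2 - 1*(-59) - 1*(-211))/23490 + (58*(54 - 8))/(-15702) = (2 + 59 + 211)*(1/23490) + (58*46)*(-1/15702) = 272*(1/23490) + 2668*(-1/15702) = 136/11745 - 1334/7851 = -4866698/30736665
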